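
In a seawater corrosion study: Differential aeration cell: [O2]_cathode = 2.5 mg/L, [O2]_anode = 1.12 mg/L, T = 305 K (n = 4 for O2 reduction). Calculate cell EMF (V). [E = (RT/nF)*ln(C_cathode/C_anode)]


Apply the Nernst concentration-cell relation: E = (RT/nF)*ln(C_cathode/C_anode)
RT/nF = 8.314*305/(4*96485) = 0.00657037 V
ln(2.5/1.12) = 0.80296
E = 0.00657037 * 0.80296 = 0.00528 V

0.00528 V


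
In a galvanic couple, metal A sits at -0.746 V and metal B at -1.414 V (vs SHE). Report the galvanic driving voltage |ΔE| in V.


Driving voltage is the absolute potential difference.
|ΔE| = |-0.746 − (-1.414)| = 0.668 V

0.668 V


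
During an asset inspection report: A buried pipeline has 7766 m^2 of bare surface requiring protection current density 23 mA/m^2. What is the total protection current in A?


I = area * current density, then convert mA → A (÷1000)
I = 7766 * 23 / 1000 = 178.62 A

178.62 A


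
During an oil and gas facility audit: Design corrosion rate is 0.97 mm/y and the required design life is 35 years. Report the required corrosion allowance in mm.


Corrosion allowance = CR × design life
CA = 0.97 * 35 = 33.95 mm

33.95 mm


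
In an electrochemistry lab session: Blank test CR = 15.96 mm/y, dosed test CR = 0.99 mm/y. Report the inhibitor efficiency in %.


Apply the inhibitor-efficiency definition: IE = (CR_blank − CR_inh)/CR_blank × 100
IE = (15.96 − 0.99) / 15.96 × 100
IE = 14.97 / 15.96 × 100 = 93.8 %

93.8 %


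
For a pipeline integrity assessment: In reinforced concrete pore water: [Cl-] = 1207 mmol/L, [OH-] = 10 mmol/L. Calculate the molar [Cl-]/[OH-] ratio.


Threshold parameter = [Cl-] / [OH-] (molar basis; both in mmol/L, so units cancel)
Ratio = 1207 / 10 = 120.7

120.7


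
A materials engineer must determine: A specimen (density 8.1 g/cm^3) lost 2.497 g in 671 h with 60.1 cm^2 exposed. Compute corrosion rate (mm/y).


Apply the mm/y weight-loss relation: CR = 87600 * W / (D * A * T)
Numerator: 87600 * 2.497 = 218737.2
Denominator: 8.1 * 60.1 * 671 = 326649.51
CR = 218737.2 / 326649.51 = 0.6696 mm/y

0.6696 mm/y


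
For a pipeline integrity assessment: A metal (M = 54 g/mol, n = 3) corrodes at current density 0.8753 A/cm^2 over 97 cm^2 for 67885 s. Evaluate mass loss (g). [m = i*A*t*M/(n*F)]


Apply Faraday's law: m = i*A*t*M / (n*F)
Total charge passed Q = i*A*t = 0.8753*97*67885 = 5763714.8285 C
m = Q*M/(n*F) = 5763714.8285*54/(3*96485) = 1075.264 g

1075.264 g


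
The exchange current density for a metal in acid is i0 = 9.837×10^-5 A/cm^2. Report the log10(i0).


i0 = 9.837×10^-5 A/cm^2
log10(i0) = -4.007

-4.007


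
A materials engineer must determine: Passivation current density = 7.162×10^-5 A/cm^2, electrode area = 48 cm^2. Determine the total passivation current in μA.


I = i_pass * A, then convert A → μA (×10^6)
I = 7.162×10^-5 * 48 * 10^6 = 3437.76 μA

3437.76 μA


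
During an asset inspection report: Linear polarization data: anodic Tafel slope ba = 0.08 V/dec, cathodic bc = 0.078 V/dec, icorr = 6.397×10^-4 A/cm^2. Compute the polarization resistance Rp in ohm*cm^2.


Apply the Stern-Geary equation: Rp = ba*bc / (2.303*icorr*(ba+bc))
ba*bc = 0.08*0.078 = 0.00624
ba+bc = 0.158; 2.303*icorr*(ba+bc) = 2.303*6.397×10^-4*0.158 = 2.327702×10^-4
Rp = 0.00624 / 2.327702×10^-4 = 26.8 ohm*cm^2

26.8 ohm*cm^2


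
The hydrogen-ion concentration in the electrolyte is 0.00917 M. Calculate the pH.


pH = −log10[H+]
pH = −log10(0.00917) = 2.04

2.04


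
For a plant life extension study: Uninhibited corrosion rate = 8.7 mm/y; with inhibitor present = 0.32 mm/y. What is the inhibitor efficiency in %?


Apply the inhibitor-efficiency definition: IE = (CR_blank − CR_inh)/CR_blank × 100
IE = (8.7 − 0.32) / 8.7 × 100
IE = 8.38 / 8.7 × 100 = 96.3 %

96.3 %


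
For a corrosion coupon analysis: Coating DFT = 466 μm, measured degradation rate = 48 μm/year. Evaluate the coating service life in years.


Service life = thickness / degradation rate
Life = 466 / 48 = 9.7 years

9.7 years


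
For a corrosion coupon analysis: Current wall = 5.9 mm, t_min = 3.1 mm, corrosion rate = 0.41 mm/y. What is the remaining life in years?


Apply the remaining-life relation: RL = (t_current − t_min) / CR
RL = (5.9 − 3.1) / 0.41 = 2.8 / 0.41 = 6.8 years

6.8 years


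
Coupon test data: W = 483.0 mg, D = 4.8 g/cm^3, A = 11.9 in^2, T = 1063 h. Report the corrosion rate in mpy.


Apply the mpy weight-loss relation: CR = 534 * W / (D * A * T)
Numerator: 534 * 483.0 = 257922.0
Denominator: 4.8 * 11.9 * 1063 = 60718.56
CR = 257922.0 / 60718.56 = 4.2478 mpy

4.2478 mpy


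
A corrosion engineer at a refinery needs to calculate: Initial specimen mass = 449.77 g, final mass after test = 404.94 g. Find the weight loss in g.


Weight loss = initial − final
WL = 449.77 − 404.94 = 44.83 g

44.83 g


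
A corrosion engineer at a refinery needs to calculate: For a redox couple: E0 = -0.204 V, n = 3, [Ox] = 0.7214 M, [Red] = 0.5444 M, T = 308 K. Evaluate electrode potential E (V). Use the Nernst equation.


Apply the Nernst equation: E = E0 + (RT/nF)*ln([Ox]/[Red])
Step 1: RT/nF = 8.314*308/(3*96485) = 0.00884667 V
Step 2: [Ox]/[Red] = 0.7214/0.5444 = 1.325129
Step 3: ln(1.325129) = 0.28151
Step 4: correction = 0.00884667 * 0.28151 = 0.0025 V
E = -0.204 + 0.0025 = -0.2015 V

-0.2015 V


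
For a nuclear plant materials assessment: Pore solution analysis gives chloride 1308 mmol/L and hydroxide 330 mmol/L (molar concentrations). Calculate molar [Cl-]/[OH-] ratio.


Threshold parameter = [Cl-] / [OH-] (molar basis; both in mmol/L, so units cancel)
Ratio = 1308 / 330 = 3.96

3.96


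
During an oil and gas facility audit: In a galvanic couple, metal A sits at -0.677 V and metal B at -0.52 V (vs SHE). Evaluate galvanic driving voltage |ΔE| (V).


Driving voltage is the absolute potential difference.
|ΔE| = |-0.677 − (-0.52)| = 0.157 V

0.157 V


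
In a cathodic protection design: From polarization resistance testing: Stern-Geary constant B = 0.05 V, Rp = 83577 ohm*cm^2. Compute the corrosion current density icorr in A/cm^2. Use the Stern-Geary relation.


Apply the Stern-Geary relation: icorr = B / Rp
icorr = 0.05 / 83577 = 5.983×10^-7 A/cm^2

5.983×10^-7 A/cm^2


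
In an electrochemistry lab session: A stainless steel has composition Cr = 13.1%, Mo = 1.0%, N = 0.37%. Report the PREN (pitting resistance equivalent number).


Apply the PREN formula: PREN = Cr + 3.3*Mo + 16*N
PREN = 13.1 + 3.3*1.0 + 16*0.37
PREN = 13.1 + 3.3 + 5.92 = 22.32

22.32


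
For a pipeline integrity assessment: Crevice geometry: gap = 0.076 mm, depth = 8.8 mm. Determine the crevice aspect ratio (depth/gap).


Aspect ratio = depth / gap
Ratio = 8.8 / 0.076 = 115.8

115.8


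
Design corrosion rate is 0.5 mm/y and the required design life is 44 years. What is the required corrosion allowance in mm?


Corrosion allowance = CR × design life
CA = 0.5 * 44 = 22.0 mm

22.0 mm


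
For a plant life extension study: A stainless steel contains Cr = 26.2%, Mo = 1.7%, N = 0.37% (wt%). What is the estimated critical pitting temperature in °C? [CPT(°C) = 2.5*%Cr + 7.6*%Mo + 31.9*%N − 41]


Apply the ASTM G48 empirical CPT estimate: CPT(°C) = 2.5*%Cr + 7.6*%Mo + 31.9*%N − 41
2.5*26.2 = 65.5; 7.6*1.7 = 12.92; 31.9*0.37 = 11.803
CPT = 65.5 + 12.92 + 11.803 − 41 = 49.223 °C
Rounded to 0.1 °C: CPT ≈ 49.2 °C

49.2 °C


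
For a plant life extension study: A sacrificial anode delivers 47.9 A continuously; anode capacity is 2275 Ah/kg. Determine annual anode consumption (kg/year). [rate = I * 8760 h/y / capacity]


Annual consumption = current * hours per year / capacity
Rate = 47.9 * 8760 / 2275 = 184.4 kg/year

184.4 kg/year


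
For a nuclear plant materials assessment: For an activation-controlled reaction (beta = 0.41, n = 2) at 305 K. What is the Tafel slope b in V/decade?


Apply the Tafel slope relation: b = 2.303*R*T/(beta*n*F)
Numerator: 2.303 * 8.314 * 305 = 5839.88
Denominator: 0.41 * 2 * 96485 = 79117.7
b = 5839.88 / 79117.7 = 0.0738 V/decade

0.0738 V/decade


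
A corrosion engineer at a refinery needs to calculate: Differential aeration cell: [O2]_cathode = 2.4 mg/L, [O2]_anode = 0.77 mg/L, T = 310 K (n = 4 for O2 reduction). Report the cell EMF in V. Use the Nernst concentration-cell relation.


Apply the Nernst concentration-cell relation: E = (RT/nF)*ln(C_cathode/C_anode)
RT/nF = 8.314*310/(4*96485) = 0.00667808 V
ln(2.4/0.77) = 1.13683
E = 0.00667808 * 1.13683 = 0.00759 V

0.00759 V


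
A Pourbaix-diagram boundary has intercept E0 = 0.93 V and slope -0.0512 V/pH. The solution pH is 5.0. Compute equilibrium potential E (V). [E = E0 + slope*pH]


Apply the Pourbaix line equation: E = E0 + slope*pH
E = 0.93 + (-0.0512)*5.0 = 0.93 + (-0.256) = 0.674 V
Rounded to 4 decimal places: E = 0.6740 V

0.6740 V


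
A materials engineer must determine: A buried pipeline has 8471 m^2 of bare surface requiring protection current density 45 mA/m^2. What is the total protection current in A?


I = area * current density, then convert mA → A (÷1000)
I = 8471 * 45 / 1000 = 381.2 A

381.2 A


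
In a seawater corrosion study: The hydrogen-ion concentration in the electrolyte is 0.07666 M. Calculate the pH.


pH = −log10[H+]
pH = −log10(0.07666) = 1.12

1.12


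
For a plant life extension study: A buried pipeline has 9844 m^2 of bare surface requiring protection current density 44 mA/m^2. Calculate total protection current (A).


I = area * current density, then convert mA → A (÷1000)
I = 9844 * 44 / 1000 = 433.14 A

433.14 A


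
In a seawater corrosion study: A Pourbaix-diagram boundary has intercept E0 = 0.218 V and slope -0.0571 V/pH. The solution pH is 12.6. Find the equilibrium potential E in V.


Apply the Pourbaix line equation: E = E0 + slope*pH
E = 0.218 + (-0.0571)*12.6 = 0.218 + (-0.71946) = -0.50146 V
Rounded to 3 decimal places: E = -0.501 V

-0.501 V


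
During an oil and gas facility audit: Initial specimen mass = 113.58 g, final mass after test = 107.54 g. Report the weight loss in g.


Weight loss = initial − final
WL = 113.58 − 107.54 = 6.04 g

6.04 g


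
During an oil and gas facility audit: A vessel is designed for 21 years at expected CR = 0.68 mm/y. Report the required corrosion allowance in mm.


Corrosion allowance = CR × design life
CA = 0.68 * 21 = 14.28 mm

14.28 mm


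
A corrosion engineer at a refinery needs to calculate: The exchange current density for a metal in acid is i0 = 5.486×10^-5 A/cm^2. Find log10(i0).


i0 = 5.486×10^-5 A/cm^2
log10(i0) = -4.261

-4.261


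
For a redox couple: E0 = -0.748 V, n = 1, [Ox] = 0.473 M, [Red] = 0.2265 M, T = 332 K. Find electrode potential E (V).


Apply the Nernst equation: E = E0 + (RT/nF)*ln([Ox]/[Red])
Step 1: RT/nF = 8.314*332/(1*96485) = 0.02860805 V
Step 2: [Ox]/[Red] = 0.473/0.2265 = 2.0883
Step 3: ln(2.0883) = 0.73635
Step 4: correction = 0.02860805 * 0.73635 = 0.021 V
E = -0.748 + 0.021 = -0.727 V

-0.727 V


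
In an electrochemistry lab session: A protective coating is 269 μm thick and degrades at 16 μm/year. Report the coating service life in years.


Service life = thickness / degradation rate
Life = 269 / 16 = 16.8 years

16.8 years


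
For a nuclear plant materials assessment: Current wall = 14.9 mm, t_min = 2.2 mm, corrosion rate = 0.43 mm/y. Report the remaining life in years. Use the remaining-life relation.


Apply the remaining-life relation: RL = (t_current − t_min) / CR
RL = (14.9 − 2.2) / 0.43 = 12.7 / 0.43 = 29.5 years

29.5 years


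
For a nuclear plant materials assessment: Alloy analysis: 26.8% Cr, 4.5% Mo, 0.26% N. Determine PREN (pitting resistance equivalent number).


Apply the PREN formula: PREN = Cr + 3.3*Mo + 16*N
PREN = 26.8 + 3.3*4.5 + 16*0.26
PREN = 26.8 + 14.85 + 4.16 = 45.81

45.81


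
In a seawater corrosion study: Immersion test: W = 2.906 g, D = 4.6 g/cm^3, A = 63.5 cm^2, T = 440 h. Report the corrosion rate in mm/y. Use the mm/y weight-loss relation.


Apply the mm/y weight-loss relation: CR = 87600 * W / (D * A * T)
Numerator: 87600 * 2.906 = 254565.6
Denominator: 4.6 * 63.5 * 440 = 128524.0
CR = 254565.6 / 128524.0 = 1.98069 mm/y

1.98069 mm/y


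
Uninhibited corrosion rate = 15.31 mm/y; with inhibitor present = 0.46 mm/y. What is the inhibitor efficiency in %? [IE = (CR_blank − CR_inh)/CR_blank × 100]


Apply the inhibitor-efficiency definition: IE = (CR_blank − CR_inh)/CR_blank × 100
IE = (15.31 − 0.46) / 15.31 × 100
IE = 14.85 / 15.31 × 100 = 97.0 %

97.0 %


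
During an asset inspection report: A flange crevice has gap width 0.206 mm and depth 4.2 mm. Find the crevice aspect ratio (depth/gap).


Aspect ratio = depth / gap
Ratio = 4.2 / 0.206 = 20.4

20.4


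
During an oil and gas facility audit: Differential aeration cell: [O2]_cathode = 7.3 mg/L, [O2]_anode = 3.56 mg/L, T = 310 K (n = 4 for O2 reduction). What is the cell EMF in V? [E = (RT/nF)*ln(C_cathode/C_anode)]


Apply the Nernst concentration-cell relation: E = (RT/nF)*ln(C_cathode/C_anode)
RT/nF = 8.314*310/(4*96485) = 0.00667808 V
ln(7.3/3.56) = 0.71811
E = 0.00667808 * 0.71811 = 0.0048 V

0.0048 V


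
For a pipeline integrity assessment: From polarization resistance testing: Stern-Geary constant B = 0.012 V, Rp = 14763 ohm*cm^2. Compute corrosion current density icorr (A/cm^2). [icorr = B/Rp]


Apply the Stern-Geary relation: icorr = B / Rp
icorr = 0.012 / 14763 = 8.128×10^-7 A/cm^2

8.128×10^-7 A/cm^2


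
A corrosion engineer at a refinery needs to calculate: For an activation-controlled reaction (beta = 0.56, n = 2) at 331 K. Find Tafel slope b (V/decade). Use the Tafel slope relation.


Apply the Tafel slope relation: b = 2.303*R*T/(beta*n*F)
Numerator: 2.303 * 8.314 * 331 = 6337.7
Denominator: 0.56 * 2 * 96485 = 108063.2
b = 6337.7 / 108063.2 = 0.0586 V/decade

0.0586 V/decade


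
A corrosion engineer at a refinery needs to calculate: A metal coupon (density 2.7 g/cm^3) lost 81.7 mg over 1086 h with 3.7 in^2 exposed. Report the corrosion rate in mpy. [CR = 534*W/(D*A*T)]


Apply the mpy weight-loss relation: CR = 534 * W / (D * A * T)
Numerator: 534 * 81.7 = 43627.8
Denominator: 2.7 * 3.7 * 1086 = 10849.14
CR = 43627.8 / 10849.14 = 4.02131 mpy

4.02131 mpy


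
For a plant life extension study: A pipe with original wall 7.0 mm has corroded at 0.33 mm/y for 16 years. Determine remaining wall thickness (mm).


Remaining wall = original − CR × time
t = 7.0 − 0.33*16 = 7.0 − 5.28 = 1.72 mm

1.72 mm


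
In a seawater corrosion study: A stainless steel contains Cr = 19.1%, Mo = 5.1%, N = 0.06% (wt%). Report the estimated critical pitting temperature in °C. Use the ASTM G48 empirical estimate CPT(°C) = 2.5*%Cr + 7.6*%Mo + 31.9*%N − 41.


Apply the ASTM G48 empirical CPT estimate: CPT(°C) = 2.5*%Cr + 7.6*%Mo + 31.9*%N − 41
2.5*19.1 = 47.75; 7.6*5.1 = 38.76; 31.9*0.06 = 1.914
CPT = 47.75 + 38.76 + 1.914 − 41 = 47.424 °C
Rounded to 0.1 °C: CPT ≈ 47.4 °C

47.4 °C


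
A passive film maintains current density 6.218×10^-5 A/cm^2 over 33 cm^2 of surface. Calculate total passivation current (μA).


I = i_pass * A, then convert A → μA (×10^6)
I = 6.218×10^-5 * 33 * 10^6 = 2051.94 μA

2051.94 μA


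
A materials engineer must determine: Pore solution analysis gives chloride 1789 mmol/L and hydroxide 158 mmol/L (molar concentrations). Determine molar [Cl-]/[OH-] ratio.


Threshold parameter = [Cl-] / [OH-] (molar basis; both in mmol/L, so units cancel)
Ratio = 1789 / 158 = 11.32

11.32


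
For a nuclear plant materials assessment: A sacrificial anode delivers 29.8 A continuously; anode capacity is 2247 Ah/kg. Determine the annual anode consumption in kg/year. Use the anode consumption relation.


Annual consumption = current * hours per year / capacity
Rate = 29.8 * 8760 / 2247 = 116.2 kg/year

116.2 kg/year


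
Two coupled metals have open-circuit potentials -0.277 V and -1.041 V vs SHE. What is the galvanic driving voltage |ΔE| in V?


Driving voltage is the absolute potential difference.
|ΔE| = |-0.277 − (-1.041)| = 0.764 V

0.764 V


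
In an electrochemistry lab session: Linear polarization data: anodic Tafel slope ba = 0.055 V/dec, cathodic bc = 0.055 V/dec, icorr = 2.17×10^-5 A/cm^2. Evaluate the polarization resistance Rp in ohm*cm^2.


Apply the Stern-Geary equation: Rp = ba*bc / (2.303*icorr*(ba+bc))
ba*bc = 0.055*0.055 = 0.003025
ba+bc = 0.11; 2.303*icorr*(ba+bc) = 2.303*2.17×10^-5*0.11 = 5.497261×10^-6
Rp = 0.003025 / 5.497261×10^-6 = 550.3 ohm*cm^2

550.3 ohm*cm^2


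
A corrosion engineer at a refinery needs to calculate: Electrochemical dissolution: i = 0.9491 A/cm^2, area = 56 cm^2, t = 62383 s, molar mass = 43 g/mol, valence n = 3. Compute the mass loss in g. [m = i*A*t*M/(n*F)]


Apply Faraday's law: m = i*A*t*M / (n*F)
Total charge passed Q = i*A*t = 0.9491*56*62383 = 3315631.4968 C
m = Q*M/(n*F) = 3315631.4968*43/(3*96485) = 492.554 g

492.554 g


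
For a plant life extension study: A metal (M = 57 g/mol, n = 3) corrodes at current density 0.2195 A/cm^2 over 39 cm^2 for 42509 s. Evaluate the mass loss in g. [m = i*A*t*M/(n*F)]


Apply Faraday's law: m = i*A*t*M / (n*F)
Total charge passed Q = i*A*t = 0.2195*39*42509 = 363898.2945 C
m = Q*M/(n*F) = 363898.2945*57/(3*96485) = 71.66 g

71.66 g


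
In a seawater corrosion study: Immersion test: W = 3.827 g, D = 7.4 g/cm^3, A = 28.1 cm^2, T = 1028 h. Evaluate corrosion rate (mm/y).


Apply the mm/y weight-loss relation: CR = 87600 * W / (D * A * T)
Numerator: 87600 * 3.827 = 335245.2
Denominator: 7.4 * 28.1 * 1028 = 213762.32
CR = 335245.2 / 213762.32 = 1.568308 mm/y

1.568308 mm/y


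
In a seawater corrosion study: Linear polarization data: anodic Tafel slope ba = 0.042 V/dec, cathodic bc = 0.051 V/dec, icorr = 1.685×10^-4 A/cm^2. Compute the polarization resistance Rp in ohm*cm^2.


Apply the Stern-Geary equation: Rp = ba*bc / (2.303*icorr*(ba+bc))
ba*bc = 0.042*0.051 = 0.002142
ba+bc = 0.093; 2.303*icorr*(ba+bc) = 2.303*1.685×10^-4*0.093 = 3.6089161×10^-5
Rp = 0.002142 / 3.6089161×10^-5 = 59.4 ohm*cm^2

59.4 ohm*cm^2


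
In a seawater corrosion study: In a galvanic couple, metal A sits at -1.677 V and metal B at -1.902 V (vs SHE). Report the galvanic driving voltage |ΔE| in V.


Driving voltage is the absolute potential difference.
|ΔE| = |-1.677 − (-1.902)| = 0.225 V

0.225 V


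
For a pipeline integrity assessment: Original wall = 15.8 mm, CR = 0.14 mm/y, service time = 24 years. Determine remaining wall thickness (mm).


Remaining wall = original − CR × time
t = 15.8 − 0.14*24 = 15.8 − 3.36 = 12.44 mm

12.44 mm


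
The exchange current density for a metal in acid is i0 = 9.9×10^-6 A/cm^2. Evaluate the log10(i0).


i0 = 9.9×10^-6 A/cm^2
log10(i0) = -5.004

-5.004


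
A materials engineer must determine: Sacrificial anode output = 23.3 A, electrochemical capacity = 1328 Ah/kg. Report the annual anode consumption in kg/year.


Annual consumption = current * hours per year / capacity
Rate = 23.3 * 8760 / 1328 = 153.7 kg/year

153.7 kg/year


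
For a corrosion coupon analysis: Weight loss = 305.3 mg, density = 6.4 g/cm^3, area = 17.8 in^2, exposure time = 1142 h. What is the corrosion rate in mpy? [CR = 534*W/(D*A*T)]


Apply the mpy weight-loss relation: CR = 534 * W / (D * A * T)
Numerator: 534 * 305.3 = 163030.2
Denominator: 6.4 * 17.8 * 1142 = 130096.64
CR = 163030.2 / 130096.64 = 1.253 mpy

1.253 mpy


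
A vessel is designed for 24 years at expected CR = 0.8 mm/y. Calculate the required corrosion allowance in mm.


Corrosion allowance = CR × design life
CA = 0.8 * 24 = 19.2 mm

19.2 mm


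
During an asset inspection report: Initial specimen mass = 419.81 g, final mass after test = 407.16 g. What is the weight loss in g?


Weight loss = initial − final
WL = 419.81 − 407.16 = 12.65 g

12.65 g


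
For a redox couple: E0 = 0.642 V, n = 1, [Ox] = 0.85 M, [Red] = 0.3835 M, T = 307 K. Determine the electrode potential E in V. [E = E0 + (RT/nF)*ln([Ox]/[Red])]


Apply the Nernst equation: E = E0 + (RT/nF)*ln([Ox]/[Red])
Step 1: RT/nF = 8.314*307/(1*96485) = 0.02645383 V
Step 2: [Ox]/[Red] = 0.85/0.3835 = 2.216428
Step 3: ln(2.216428) = 0.795897
Step 4: correction = 0.02645383 * 0.795897 = 0.021 V
E = 0.642 + 0.021 = 0.663 V

0.663 V


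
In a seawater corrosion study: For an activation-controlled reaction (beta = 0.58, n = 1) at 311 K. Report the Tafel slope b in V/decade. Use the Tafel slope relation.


Apply the Tafel slope relation: b = 2.303*R*T/(beta*n*F)
Numerator: 2.303 * 8.314 * 311 = 5954.76
Denominator: 0.58 * 1 * 96485 = 55961.3
b = 5954.76 / 55961.3 = 0.106 V/decade

0.106 V/decade


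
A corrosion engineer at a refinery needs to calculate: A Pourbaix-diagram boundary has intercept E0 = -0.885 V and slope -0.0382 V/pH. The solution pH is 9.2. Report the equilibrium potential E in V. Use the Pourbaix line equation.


Apply the Pourbaix line equation: E = E0 + slope*pH
E = -0.885 + (-0.0382)*9.2 = -0.885 + (-0.35144) = -1.23644 V
Rounded to 4 decimal places: E = -1.2364 V

-1.2364 V


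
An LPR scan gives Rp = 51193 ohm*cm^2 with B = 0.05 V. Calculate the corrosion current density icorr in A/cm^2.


Apply the Stern-Geary relation: icorr = B / Rp
icorr = 0.05 / 51193 = 9.767×10^-7 A/cm^2

9.767×10^-7 A/cm^2


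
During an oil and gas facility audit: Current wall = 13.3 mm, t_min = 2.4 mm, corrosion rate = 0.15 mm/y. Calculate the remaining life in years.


Apply the remaining-life relation: RL = (t_current − t_min) / CR
RL = (13.3 − 2.4) / 0.15 = 10.9 / 0.15 = 72.7 years

72.7 years


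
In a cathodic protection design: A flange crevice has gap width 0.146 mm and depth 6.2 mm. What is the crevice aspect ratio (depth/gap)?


Aspect ratio = depth / gap
Ratio = 6.2 / 0.146 = 42.5

42.5


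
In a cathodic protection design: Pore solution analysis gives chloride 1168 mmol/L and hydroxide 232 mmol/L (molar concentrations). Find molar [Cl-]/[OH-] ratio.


Threshold parameter = [Cl-] / [OH-] (molar basis; both in mmol/L, so units cancel)
Ratio = 1168 / 232 = 5.03

5.03


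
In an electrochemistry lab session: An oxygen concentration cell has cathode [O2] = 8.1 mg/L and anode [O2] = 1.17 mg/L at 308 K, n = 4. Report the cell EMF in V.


Apply the Nernst concentration-cell relation: E = (RT/nF)*ln(C_cathode/C_anode)
RT/nF = 8.314*308/(4*96485) = 0.006635 V
ln(8.1/1.17) = 1.93486
E = 0.006635 * 1.93486 = 0.01284 V

0.01284 V


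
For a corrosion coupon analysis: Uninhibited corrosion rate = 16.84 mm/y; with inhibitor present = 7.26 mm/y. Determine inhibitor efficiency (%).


Apply the inhibitor-efficiency definition: IE = (CR_blank − CR_inh)/CR_blank × 100
IE = (16.84 − 7.26) / 16.84 × 100
IE = 9.58 / 16.84 × 100 = 56.9 %

56.9 %


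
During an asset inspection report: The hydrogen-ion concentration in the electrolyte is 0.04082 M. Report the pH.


pH = −log10[H+]
pH = −log10(0.04082) = 1.39

1.39


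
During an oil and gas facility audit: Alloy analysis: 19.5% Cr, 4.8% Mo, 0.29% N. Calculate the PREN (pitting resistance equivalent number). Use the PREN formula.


Apply the PREN formula: PREN = Cr + 3.3*Mo + 16*N
PREN = 19.5 + 3.3*4.8 + 16*0.29
PREN = 19.5 + 15.84 + 4.64 = 39.98

39.98


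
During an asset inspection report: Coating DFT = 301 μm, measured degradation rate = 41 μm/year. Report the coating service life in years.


Service life = thickness / degradation rate
Life = 301 / 41 = 7.3 years

7.3 years


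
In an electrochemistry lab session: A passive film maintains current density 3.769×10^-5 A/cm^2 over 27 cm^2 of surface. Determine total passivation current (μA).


I = i_pass * A, then convert A → μA (×10^6)
I = 3.769×10^-5 * 27 * 10^6 = 1017.63 μA

1017.63 μA


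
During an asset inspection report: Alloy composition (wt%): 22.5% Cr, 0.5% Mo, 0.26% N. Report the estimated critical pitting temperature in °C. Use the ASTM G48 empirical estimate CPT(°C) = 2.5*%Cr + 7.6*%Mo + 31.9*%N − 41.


Apply the ASTM G48 empirical CPT estimate: CPT(°C) = 2.5*%Cr + 7.6*%Mo + 31.9*%N − 41
2.5*22.5 = 56.25; 7.6*0.5 = 3.8; 31.9*0.26 = 8.294
CPT = 56.25 + 3.8 + 8.294 − 41 = 27.344 °C
Rounded to 0.1 °C: CPT ≈ 27.3 °C

27.3 °C


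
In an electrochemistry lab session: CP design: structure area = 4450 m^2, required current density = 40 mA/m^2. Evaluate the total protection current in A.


I = area * current density, then convert mA → A (÷1000)
I = 4450 * 40 / 1000 = 178.0 A

178.0 A


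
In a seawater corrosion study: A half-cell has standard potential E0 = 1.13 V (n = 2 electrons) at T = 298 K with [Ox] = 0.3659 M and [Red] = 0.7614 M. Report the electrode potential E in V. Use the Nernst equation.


Apply the Nernst equation: E = E0 + (RT/nF)*ln([Ox]/[Red])
Step 1: RT/nF = 8.314*298/(2*96485) = 0.01283916 V
Step 2: [Ox]/[Red] = 0.3659/0.7614 = 0.480562
Step 3: ln(0.480562) = -0.732799
Step 4: correction = 0.01283916 * -0.732799 = -0.0094 V
E = 1.13 + -0.0094 = 1.1206 V

1.1206 V


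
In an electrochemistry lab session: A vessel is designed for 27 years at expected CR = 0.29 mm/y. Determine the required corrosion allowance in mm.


Corrosion allowance = CR × design life
CA = 0.29 * 27 = 7.83 mm

7.83 mm


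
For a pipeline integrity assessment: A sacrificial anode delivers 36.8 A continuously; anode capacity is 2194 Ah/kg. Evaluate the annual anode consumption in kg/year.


Annual consumption = current * hours per year / capacity
Rate = 36.8 * 8760 / 2194 = 146.9 kg/year

146.9 kg/year


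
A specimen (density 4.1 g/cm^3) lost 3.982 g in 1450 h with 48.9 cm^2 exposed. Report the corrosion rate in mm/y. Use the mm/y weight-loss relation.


Apply the mm/y weight-loss relation: CR = 87600 * W / (D * A * T)
Numerator: 87600 * 3.982 = 348823.2
Denominator: 4.1 * 48.9 * 1450 = 290710.5
CR = 348823.2 / 290710.5 = 1.1999 mm/y

1.1999 mm/y


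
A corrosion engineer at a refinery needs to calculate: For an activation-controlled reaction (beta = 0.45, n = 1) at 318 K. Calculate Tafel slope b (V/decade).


Apply the Tafel slope relation: b = 2.303*R*T/(beta*n*F)
Numerator: 2.303 * 8.314 * 318 = 6088.79
Denominator: 0.45 * 1 * 96485 = 43418.25
b = 6088.79 / 43418.25 = 0.14 V/decade

0.14 V/decade


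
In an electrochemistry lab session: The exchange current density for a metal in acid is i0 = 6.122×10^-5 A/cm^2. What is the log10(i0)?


i0 = 6.122×10^-5 A/cm^2
log10(i0) = -4.213

-4.213


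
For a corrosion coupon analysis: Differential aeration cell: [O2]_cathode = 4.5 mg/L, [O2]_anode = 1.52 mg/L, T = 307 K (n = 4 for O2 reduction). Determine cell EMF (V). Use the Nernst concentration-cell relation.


Apply the Nernst concentration-cell relation: E = (RT/nF)*ln(C_cathode/C_anode)
RT/nF = 8.314*307/(4*96485) = 0.00661346 V
ln(4.5/1.52) = 1.08537
E = 0.00661346 * 1.08537 = 0.00718 V

0.00718 V


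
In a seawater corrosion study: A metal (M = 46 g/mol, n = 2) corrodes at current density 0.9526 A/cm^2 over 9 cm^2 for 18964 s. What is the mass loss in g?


Apply Faraday's law: m = i*A*t*M / (n*F)
Total charge passed Q = i*A*t = 0.9526*9*18964 = 162585.9576 C
m = Q*M/(n*F) = 162585.9576*46/(2*96485) = 38.75708 g

38.75708 g


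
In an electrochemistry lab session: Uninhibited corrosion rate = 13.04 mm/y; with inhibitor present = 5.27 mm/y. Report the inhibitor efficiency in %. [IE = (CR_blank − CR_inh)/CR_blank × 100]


Apply the inhibitor-efficiency definition: IE = (CR_blank − CR_inh)/CR_blank × 100
IE = (13.04 − 5.27) / 13.04 × 100
IE = 7.77 / 13.04 × 100 = 59.6 %

59.6 %


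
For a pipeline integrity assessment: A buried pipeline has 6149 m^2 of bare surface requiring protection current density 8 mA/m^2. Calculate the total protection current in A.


I = area * current density, then convert mA → A (÷1000)
I = 6149 * 8 / 1000 = 49.19 A

49.19 A


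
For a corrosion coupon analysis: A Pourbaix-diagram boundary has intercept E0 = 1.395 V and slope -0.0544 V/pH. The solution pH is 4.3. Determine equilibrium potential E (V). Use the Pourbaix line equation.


Apply the Pourbaix line equation: E = E0 + slope*pH
E = 1.395 + (-0.0544)*4.3 = 1.395 + (-0.23392) = 1.16108 V
Rounded to 3 decimal places: E = 1.161 V

1.161 V


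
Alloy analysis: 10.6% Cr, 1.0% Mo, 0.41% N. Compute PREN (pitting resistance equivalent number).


Apply the PREN formula: PREN = Cr + 3.3*Mo + 16*N
PREN = 10.6 + 3.3*1.0 + 16*0.41
PREN = 10.6 + 3.3 + 6.56 = 20.46

20.46


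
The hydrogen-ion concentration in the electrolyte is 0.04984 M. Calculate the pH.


pH = −log10[H+]
pH = −log10(0.04984) = 1.3

1.3


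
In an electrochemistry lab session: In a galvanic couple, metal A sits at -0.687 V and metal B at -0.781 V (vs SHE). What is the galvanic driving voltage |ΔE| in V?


Driving voltage is the absolute potential difference.
|ΔE| = |-0.687 − (-0.781)| = 0.094 V

0.094 V


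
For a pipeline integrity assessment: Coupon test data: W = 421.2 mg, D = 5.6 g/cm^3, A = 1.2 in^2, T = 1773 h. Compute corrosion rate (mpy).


Apply the mpy weight-loss relation: CR = 534 * W / (D * A * T)
Numerator: 534 * 421.2 = 224920.8
Denominator: 5.6 * 1.2 * 1773 = 11914.56
CR = 224920.8 / 11914.56 = 18.878 mpy

18.878 mpy


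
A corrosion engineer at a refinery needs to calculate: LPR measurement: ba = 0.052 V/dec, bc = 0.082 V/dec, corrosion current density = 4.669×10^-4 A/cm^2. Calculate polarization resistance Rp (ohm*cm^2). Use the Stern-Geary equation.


Apply the Stern-Geary equation: Rp = ba*bc / (2.303*icorr*(ba+bc))
ba*bc = 0.052*0.082 = 0.004264
ba+bc = 0.134; 2.303*icorr*(ba+bc) = 2.303*4.669×10^-4*0.134 = 1.4408627×10^-4
Rp = 0.004264 / 1.4408627×10^-4 = 29.6 ohm*cm^2

29.6 ohm*cm^2


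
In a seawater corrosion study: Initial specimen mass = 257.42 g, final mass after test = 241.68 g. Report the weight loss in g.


Weight loss = initial − final
WL = 257.42 − 241.68 = 15.74 g

15.74 g


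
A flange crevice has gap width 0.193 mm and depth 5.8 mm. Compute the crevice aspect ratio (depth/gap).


Aspect ratio = depth / gap
Ratio = 5.8 / 0.193 = 30.1

30.1


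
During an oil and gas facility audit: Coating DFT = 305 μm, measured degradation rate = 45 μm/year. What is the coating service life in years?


Service life = thickness / degradation rate
Life = 305 / 45 = 6.8 years

6.8 years


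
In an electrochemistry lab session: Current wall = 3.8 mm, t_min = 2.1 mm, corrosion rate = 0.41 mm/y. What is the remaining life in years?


Apply the remaining-life relation: RL = (t_current − t_min) / CR
RL = (3.8 − 2.1) / 0.41 = 1.7 / 0.41 = 4.1 years

4.1 years


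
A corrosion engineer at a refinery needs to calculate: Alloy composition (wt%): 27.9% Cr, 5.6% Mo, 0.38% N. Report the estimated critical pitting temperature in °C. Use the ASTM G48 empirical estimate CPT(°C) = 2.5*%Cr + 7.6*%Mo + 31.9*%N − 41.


Apply the ASTM G48 empirical CPT estimate: CPT(°C) = 2.5*%Cr + 7.6*%Mo + 31.9*%N − 41
2.5*27.9 = 69.75; 7.6*5.6 = 42.56; 31.9*0.38 = 12.122
CPT = 69.75 + 42.56 + 12.122 − 41 = 83.432 °C
Rounded to 0.1 °C: CPT ≈ 83.4 °C

83.4 °C


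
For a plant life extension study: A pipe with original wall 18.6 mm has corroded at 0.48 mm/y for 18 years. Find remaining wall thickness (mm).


Remaining wall = original − CR × time
t = 18.6 − 0.48*18 = 18.6 − 8.64 = 9.96 mm

9.96 mm


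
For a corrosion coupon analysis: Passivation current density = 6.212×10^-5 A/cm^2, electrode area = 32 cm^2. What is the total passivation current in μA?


I = i_pass * A, then convert A → μA (×10^6)
I = 6.212×10^-5 * 32 * 10^6 = 1987.84 μA

1987.84 μA


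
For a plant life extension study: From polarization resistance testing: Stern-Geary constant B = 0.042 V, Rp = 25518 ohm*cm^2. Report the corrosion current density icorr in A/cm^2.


Apply the Stern-Geary relation: icorr = B / Rp
icorr = 0.042 / 25518 = 1.646×10^-6 A/cm^2

1.646×10^-6 A/cm^2


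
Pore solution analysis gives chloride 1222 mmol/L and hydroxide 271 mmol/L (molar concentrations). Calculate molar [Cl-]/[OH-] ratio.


Threshold parameter = [Cl-] / [OH-] (molar basis; both in mmol/L, so units cancel)
Ratio = 1222 / 271 = 4.51

4.51


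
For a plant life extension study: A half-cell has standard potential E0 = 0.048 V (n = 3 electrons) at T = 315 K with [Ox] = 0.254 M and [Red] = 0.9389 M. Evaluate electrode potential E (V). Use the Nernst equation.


Apply the Nernst equation: E = E0 + (RT/nF)*ln([Ox]/[Red])
Step 1: RT/nF = 8.314*315/(3*96485) = 0.00904773 V
Step 2: [Ox]/[Red] = 0.254/0.9389 = 0.270529
Step 3: ln(0.270529) = -1.307376
Step 4: correction = 0.00904773 * -1.307376 = -0.012 V
E = 0.048 + -0.012 = 0.036 V

0.036 V


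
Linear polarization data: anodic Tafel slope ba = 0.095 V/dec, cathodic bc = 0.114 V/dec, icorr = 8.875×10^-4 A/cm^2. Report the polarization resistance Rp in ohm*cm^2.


Apply the Stern-Geary equation: Rp = ba*bc / (2.303*icorr*(ba+bc))
ba*bc = 0.095*0.114 = 0.01083
ba+bc = 0.209; 2.303*icorr*(ba+bc) = 2.303*8.875×10^-4*0.209 = 4.2717771×10^-4
Rp = 0.01083 / 4.2717771×10^-4 = 25.35 ohm*cm^2

25.35 ohm*cm^2


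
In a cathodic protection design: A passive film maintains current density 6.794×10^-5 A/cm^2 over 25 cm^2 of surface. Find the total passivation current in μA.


I = i_pass * A, then convert A → μA (×10^6)
I = 6.794×10^-5 * 25 * 10^6 = 1698.5 μA

1698.5 μA


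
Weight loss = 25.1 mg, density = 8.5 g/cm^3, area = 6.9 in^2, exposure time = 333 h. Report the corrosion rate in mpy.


Apply the mpy weight-loss relation: CR = 534 * W / (D * A * T)
Numerator: 534 * 25.1 = 13403.4
Denominator: 8.5 * 6.9 * 333 = 19530.45
CR = 13403.4 / 19530.45 = 0.68628 mpy

0.68628 mpy


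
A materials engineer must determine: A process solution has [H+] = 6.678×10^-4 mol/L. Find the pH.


pH = −log10[H+]
pH = −log10(6.678×10^-4) = 3.18

3.18


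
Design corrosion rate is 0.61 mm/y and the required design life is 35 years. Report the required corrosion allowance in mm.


Corrosion allowance = CR × design life
CA = 0.61 * 35 = 21.35 mm

21.35 mm


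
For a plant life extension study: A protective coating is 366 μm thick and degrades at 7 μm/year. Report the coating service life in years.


Service life = thickness / degradation rate
Life = 366 / 7 = 52.3 years

52.3 years


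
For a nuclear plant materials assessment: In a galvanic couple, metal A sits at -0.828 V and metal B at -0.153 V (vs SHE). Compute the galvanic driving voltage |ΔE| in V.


Driving voltage is the absolute potential difference.
|ΔE| = |-0.828 − (-0.153)| = 0.675 V

0.675 V


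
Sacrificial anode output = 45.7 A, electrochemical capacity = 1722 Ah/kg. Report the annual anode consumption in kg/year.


Annual consumption = current * hours per year / capacity
Rate = 45.7 * 8760 / 1722 = 232.5 kg/year

232.5 kg/year


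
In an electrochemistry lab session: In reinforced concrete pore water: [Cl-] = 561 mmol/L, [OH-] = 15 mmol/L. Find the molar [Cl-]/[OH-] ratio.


Threshold parameter = [Cl-] / [OH-] (molar basis; both in mmol/L, so units cancel)
Ratio = 561 / 15 = 37.4

37.4


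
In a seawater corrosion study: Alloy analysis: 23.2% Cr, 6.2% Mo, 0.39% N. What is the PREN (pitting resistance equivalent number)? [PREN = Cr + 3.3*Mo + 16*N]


Apply the PREN formula: PREN = Cr + 3.3*Mo + 16*N
PREN = 23.2 + 3.3*6.2 + 16*0.39
PREN = 23.2 + 20.46 + 6.24 = 49.9

49.9


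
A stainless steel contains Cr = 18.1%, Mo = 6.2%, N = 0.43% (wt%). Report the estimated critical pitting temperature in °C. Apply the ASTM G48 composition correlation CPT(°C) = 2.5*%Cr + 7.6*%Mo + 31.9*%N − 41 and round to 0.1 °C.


Apply the ASTM G48 empirical CPT estimate: CPT(°C) = 2.5*%Cr + 7.6*%Mo + 31.9*%N − 41
2.5*18.1 = 45.25; 7.6*6.2 = 47.12; 31.9*0.43 = 13.717
CPT = 45.25 + 47.12 + 13.717 − 41 = 65.087 °C
Rounded to 0.1 °C: CPT ≈ 65.1 °C

65.1 °C


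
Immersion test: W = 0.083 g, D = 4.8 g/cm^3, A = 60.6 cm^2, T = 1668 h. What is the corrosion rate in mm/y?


Apply the mm/y weight-loss relation: CR = 87600 * W / (D * A * T)
Numerator: 87600 * 0.083 = 7270.8
Denominator: 4.8 * 60.6 * 1668 = 485187.84
CR = 7270.8 / 485187.84 = 0.015 mm/y

0.015 mm/y


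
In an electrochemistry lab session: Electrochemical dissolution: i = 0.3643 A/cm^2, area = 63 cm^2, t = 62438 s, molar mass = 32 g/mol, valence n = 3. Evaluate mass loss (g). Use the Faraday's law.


Apply Faraday's law: m = i*A*t*M / (n*F)
Total charge passed Q = i*A*t = 0.3643*63*62438 = 1433008.2942 C
m = Q*M/(n*F) = 1433008.2942*32/(3*96485) = 158.42278 g

158.42278 g


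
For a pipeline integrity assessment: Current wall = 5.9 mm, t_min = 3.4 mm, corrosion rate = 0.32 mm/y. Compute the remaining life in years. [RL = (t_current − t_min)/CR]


Apply the remaining-life relation: RL = (t_current − t_min) / CR
RL = (5.9 − 3.4) / 0.32 = 2.5 / 0.32 = 7.8 years

7.8 years


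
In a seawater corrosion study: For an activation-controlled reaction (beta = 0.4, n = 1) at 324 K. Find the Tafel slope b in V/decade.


Apply the Tafel slope relation: b = 2.303*R*T/(beta*n*F)
Numerator: 2.303 * 8.314 * 324 = 6203.67
Denominator: 0.4 * 1 * 96485 = 38594.0
b = 6203.67 / 38594.0 = 0.161 V/decade

0.161 V/decade


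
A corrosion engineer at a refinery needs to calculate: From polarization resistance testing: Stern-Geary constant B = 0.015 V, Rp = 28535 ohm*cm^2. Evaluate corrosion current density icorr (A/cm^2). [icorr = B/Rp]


Apply the Stern-Geary relation: icorr = B / Rp
icorr = 0.015 / 28535 = 5.257×10^-7 A/cm^2

5.257×10^-7 A/cm^2


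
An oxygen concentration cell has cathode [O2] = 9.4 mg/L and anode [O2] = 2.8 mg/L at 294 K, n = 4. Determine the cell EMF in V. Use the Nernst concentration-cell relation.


Apply the Nernst concentration-cell relation: E = (RT/nF)*ln(C_cathode/C_anode)
RT/nF = 8.314*294/(4*96485) = 0.00633341 V
ln(9.4/2.8) = 1.21109
E = 0.00633341 * 1.21109 = 0.00767 V

0.00767 V


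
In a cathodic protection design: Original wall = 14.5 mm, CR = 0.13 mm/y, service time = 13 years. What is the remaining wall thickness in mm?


Remaining wall = original − CR × time
t = 14.5 − 0.13*13 = 14.5 − 1.69 = 12.81 mm

12.81 mm


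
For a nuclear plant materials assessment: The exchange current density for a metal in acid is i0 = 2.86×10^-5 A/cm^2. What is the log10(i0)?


i0 = 2.86×10^-5 A/cm^2
log10(i0) = -4.544

-4.544


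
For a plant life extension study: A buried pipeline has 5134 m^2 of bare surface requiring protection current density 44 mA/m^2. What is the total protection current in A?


I = area * current density, then convert mA → A (÷1000)
I = 5134 * 44 / 1000 = 225.9 A

225.9 A


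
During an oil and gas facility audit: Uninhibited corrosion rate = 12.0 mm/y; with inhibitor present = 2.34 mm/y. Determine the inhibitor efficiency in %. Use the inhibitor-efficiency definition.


Apply the inhibitor-efficiency definition: IE = (CR_blank − CR_inh)/CR_blank × 100
IE = (12.0 − 2.34) / 12.0 × 100
IE = 9.66 / 12.0 × 100 = 80.5 %

80.5 %


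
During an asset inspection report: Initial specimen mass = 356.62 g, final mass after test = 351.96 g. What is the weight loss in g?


Weight loss = initial − final
WL = 356.62 − 351.96 = 4.66 g

4.66 g


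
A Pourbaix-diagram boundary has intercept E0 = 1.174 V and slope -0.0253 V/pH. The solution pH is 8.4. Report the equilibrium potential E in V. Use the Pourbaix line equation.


Apply the Pourbaix line equation: E = E0 + slope*pH
E = 1.174 + (-0.0253)*8.4 = 1.174 + (-0.21252) = 0.96148 V
Rounded to 4 decimal places: E = 0.9615 V

0.9615 V
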